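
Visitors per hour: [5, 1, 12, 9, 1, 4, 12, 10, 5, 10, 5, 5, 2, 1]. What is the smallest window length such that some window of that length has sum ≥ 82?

add 5: running sum 5 < 82
add 1: running sum 6 < 82
add 12: running sum 18 < 82
add 9: running sum 27 < 82
add 1: running sum 28 < 82
add 4: running sum 32 < 82
add 12: running sum 44 < 82
add 10: running sum 54 < 82
add 5: running sum 59 < 82
add 10: running sum 69 < 82
add 5: running sum 74 < 82
add 5: running sum 79 < 82
add 2: running sum 81 < 82
add 1: shortest ending here [5, 1, 12, 9, 1, 4, 12, 10, 5, 10, 5, 5, 2, 1] sum 82, len 14
Shortest qualifying length: 14.

14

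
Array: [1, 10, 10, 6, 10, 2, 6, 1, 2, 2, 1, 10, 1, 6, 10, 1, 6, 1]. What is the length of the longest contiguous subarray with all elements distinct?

4

[1] len 1
[1, 10] len 2
[10] len 1
[10, 6] len 2
[6, 10] len 2
[6, 10, 2] len 3
[10, 2, 6] len 3
[10, 2, 6, 1] len 4
[6, 1, 2] len 3
[2] len 1
[2, 1] len 2
[2, 1, 10] len 3
[10, 1] len 2
[10, 1, 6] len 3
[1, 6, 10] len 3
[6, 10, 1] len 3
[10, 1, 6] len 3
[6, 1] len 2
Longest all-distinct length: 4.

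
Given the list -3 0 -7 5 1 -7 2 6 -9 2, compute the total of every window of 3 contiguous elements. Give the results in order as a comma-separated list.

-10, -2, -1, -1, -4, 1, -1, -1

-3 0 -7 → sum -10
0 -7 5 → sum -2
-7 5 1 → sum -1
5 1 -7 → sum -1
1 -7 2 → sum -4
-7 2 6 → sum 1
2 6 -9 → sum -1
6 -9 2 → sum -1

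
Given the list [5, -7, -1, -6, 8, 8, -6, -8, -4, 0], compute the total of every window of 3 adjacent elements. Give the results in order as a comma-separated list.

-3, -14, 1, 10, 10, -6, -18, -12

5 -7 -1 → sum -3
-7 -1 -6 → sum -14
-1 -6 8 → sum 1
-6 8 8 → sum 10
8 8 -6 → sum 10
8 -6 -8 → sum -6
-6 -8 -4 → sum -18
-8 -4 0 → sum -12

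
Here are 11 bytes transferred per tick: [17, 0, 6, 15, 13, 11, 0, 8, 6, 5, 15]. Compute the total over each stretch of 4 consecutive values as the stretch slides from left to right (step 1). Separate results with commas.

38, 34, 45, 39, 32, 25, 19, 34

[17, 0, 6, 15] → sum 38
[0, 6, 15, 13] → sum 34
[6, 15, 13, 11] → sum 45
[15, 13, 11, 0] → sum 39
[13, 11, 0, 8] → sum 32
[11, 0, 8, 6] → sum 25
[0, 8, 6, 5] → sum 19
[8, 6, 5, 15] → sum 34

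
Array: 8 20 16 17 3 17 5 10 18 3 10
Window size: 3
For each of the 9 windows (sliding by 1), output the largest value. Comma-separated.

20, 20, 17, 17, 17, 17, 18, 18, 18

Sliding a size-3 window across the 11 values:
8 20 16 → max 20
20 16 17 → max 20
16 17 3 → max 17
17 3 17 → max 17
3 17 5 → max 17
17 5 10 → max 17
5 10 18 → max 18
10 18 3 → max 18
18 3 10 → max 18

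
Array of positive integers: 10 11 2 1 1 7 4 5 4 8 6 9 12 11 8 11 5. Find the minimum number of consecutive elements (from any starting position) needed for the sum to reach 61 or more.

7

add 10: running sum 10 < 61
add 11: running sum 21 < 61
add 2: running sum 23 < 61
add 1: running sum 24 < 61
add 1: running sum 25 < 61
add 7: running sum 32 < 61
add 4: running sum 36 < 61
add 5: running sum 41 < 61
add 4: running sum 45 < 61
add 8: running sum 53 < 61
add 6: running sum 59 < 61
add 9: shortest ending here [10, 11, 2, 1, 1, 7, 4, 5, 4, 8, 6, 9] sum 68, len 12
add 12: shortest ending here [11, 2, 1, 1, 7, 4, 5, 4, 8, 6, 9, 12] sum 70, len 12
add 11: shortest ending here [7, 4, 5, 4, 8, 6, 9, 12, 11] sum 66, len 9
add 8: shortest ending here [5, 4, 8, 6, 9, 12, 11, 8] sum 63, len 8
add 11: shortest ending here [8, 6, 9, 12, 11, 8, 11] sum 65, len 7
add 5: shortest ending here [6, 9, 12, 11, 8, 11, 5] sum 62, len 7
Shortest qualifying length: 7.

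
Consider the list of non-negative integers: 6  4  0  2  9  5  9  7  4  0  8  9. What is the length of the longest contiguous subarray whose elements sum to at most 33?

6

add 6: [6] sum 6, len 1
add 4: [6, 4] sum 10, len 2
add 0: [6, 4, 0] sum 10, len 3
add 2: [6, 4, 0, 2] sum 12, len 4
add 9: [6, 4, 0, 2, 9] sum 21, len 5
add 5: [6, 4, 0, 2, 9, 5] sum 26, len 6
add 9: [4, 0, 2, 9, 5, 9] sum 29, len 6
add 7: [0, 2, 9, 5, 9, 7] sum 32, len 6
add 4: [5, 9, 7, 4] sum 25, len 4
add 0: [5, 9, 7, 4, 0] sum 25, len 5
add 8: [5, 9, 7, 4, 0, 8] sum 33, len 6
add 9: [7, 4, 0, 8, 9] sum 28, len 5
Longest length seen: 6.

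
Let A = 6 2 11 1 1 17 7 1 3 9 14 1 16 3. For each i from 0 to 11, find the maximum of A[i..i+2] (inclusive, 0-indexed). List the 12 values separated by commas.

11, 11, 11, 17, 17, 17, 7, 9, 14, 14, 16, 16

6 2 11 → max 11
2 11 1 → max 11
11 1 1 → max 11
1 1 17 → max 17
1 17 7 → max 17
17 7 1 → max 17
7 1 3 → max 7
1 3 9 → max 9
3 9 14 → max 14
9 14 1 → max 14
14 1 16 → max 16
1 16 3 → max 16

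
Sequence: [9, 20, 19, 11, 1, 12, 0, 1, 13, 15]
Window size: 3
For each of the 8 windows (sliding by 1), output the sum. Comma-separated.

[9, 20, 19] → sum 48
[20, 19, 11] → sum 50
[19, 11, 1] → sum 31
[11, 1, 12] → sum 24
[1, 12, 0] → sum 13
[12, 0, 1] → sum 13
[0, 1, 13] → sum 14
[1, 13, 15] → sum 29

48, 50, 31, 24, 13, 13, 14, 29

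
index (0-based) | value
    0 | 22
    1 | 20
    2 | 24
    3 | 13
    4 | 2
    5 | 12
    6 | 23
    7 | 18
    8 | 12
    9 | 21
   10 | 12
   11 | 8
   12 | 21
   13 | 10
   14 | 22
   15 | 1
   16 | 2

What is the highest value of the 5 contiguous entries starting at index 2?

Elements at indices 2..6: 24, 13, 2, 12, 23
max(24, 13, 2, 12, 23) = 24

24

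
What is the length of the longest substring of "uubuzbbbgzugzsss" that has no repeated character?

4

add u: [u] len 1
add u (repeat u, move left end past it): [u] len 1
add b: [u, b] len 2
add u (repeat u, move left end past it): [b, u] len 2
add z: [b, u, z] len 3
add b (repeat b, move left end past it): [u, z, b] len 3
add b (repeat b, move left end past it): [b] len 1
add b (repeat b, move left end past it): [b] len 1
add g: [b, g] len 2
add z: [b, g, z] len 3
add u: [b, g, z, u] len 4
add g (repeat g, move left end past it): [z, u, g] len 3
add z (repeat z, move left end past it): [u, g, z] len 3
add s: [u, g, z, s] len 4
add s (repeat s, move left end past it): [s] len 1
add s (repeat s, move left end past it): [s] len 1
Longest all-distinct length: 4.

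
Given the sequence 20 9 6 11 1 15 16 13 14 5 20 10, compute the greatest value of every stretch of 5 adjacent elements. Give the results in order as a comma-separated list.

(20, 9, 6, 11, 1) → max 20
(9, 6, 11, 1, 15) → max 15
(6, 11, 1, 15, 16) → max 16
(11, 1, 15, 16, 13) → max 16
(1, 15, 16, 13, 14) → max 16
(15, 16, 13, 14, 5) → max 16
(16, 13, 14, 5, 20) → max 20
(13, 14, 5, 20, 10) → max 20

20, 15, 16, 16, 16, 16, 20, 20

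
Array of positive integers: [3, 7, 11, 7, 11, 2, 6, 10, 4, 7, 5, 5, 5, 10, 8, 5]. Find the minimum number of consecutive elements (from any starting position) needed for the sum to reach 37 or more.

add 3: running sum 3 < 37
add 7: running sum 10 < 37
add 11: running sum 21 < 37
add 7: running sum 28 < 37
end 4: [3, 7, 11, 7, 11] sum 39, len 5
end 5: [7, 11, 7, 11, 2] sum 38, len 5
end 6: [11, 7, 11, 2, 6] sum 37, len 5
end 7: [11, 7, 11, 2, 6, 10] sum 47, len 6
end 8: [7, 11, 2, 6, 10, 4] sum 40, len 6
end 9: [11, 2, 6, 10, 4, 7] sum 40, len 6
end 10: [11, 2, 6, 10, 4, 7, 5] sum 45, len 7
end 11: [6, 10, 4, 7, 5, 5] sum 37, len 6
end 12: [6, 10, 4, 7, 5, 5, 5] sum 42, len 7
end 13: [10, 4, 7, 5, 5, 5, 10] sum 46, len 7
end 14: [7, 5, 5, 5, 10, 8] sum 40, len 6
end 15: [5, 5, 5, 10, 8, 5] sum 38, len 6
Shortest qualifying length: 5.

5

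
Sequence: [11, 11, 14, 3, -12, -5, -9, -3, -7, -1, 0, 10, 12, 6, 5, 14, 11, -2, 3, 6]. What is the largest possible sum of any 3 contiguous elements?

36

11 11 14 → sum 36
11 14 3 → sum 28
14 3 -12 → sum 5
3 -12 -5 → sum -14
-12 -5 -9 → sum -26
-5 -9 -3 → sum -17
-9 -3 -7 → sum -19
-3 -7 -1 → sum -11
-7 -1 0 → sum -8
-1 0 10 → sum 9
0 10 12 → sum 22
10 12 6 → sum 28
12 6 5 → sum 23
6 5 14 → sum 25
5 14 11 → sum 30
14 11 -2 → sum 23
11 -2 3 → sum 12
-2 3 6 → sum 7
Largest of these is 36.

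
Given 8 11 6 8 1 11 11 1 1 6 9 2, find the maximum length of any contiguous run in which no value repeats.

[8] len 1
[8, 11] len 2
[8, 11, 6] len 3
[11, 6, 8] len 3
[11, 6, 8, 1] len 4
[6, 8, 1, 11] len 4
[11] len 1
[11, 1] len 2
[1] len 1
[1, 6] len 2
[1, 6, 9] len 3
[1, 6, 9, 2] len 4
Longest all-distinct length: 4.

4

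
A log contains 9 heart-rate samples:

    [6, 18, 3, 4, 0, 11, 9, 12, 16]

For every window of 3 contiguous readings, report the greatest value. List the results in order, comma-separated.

18, 18, 4, 11, 11, 12, 16

(6, 18, 3) → max 18
(18, 3, 4) → max 18
(3, 4, 0) → max 4
(4, 0, 11) → max 11
(0, 11, 9) → max 11
(11, 9, 12) → max 12
(9, 12, 16) → max 16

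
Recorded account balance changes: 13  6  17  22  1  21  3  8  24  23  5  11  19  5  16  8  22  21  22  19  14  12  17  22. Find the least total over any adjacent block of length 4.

33

Window sums for each of the 21 positions:
(13, 6, 17, 22) → sum 58
(6, 17, 22, 1) → sum 46
(17, 22, 1, 21) → sum 61
(22, 1, 21, 3) → sum 47
(1, 21, 3, 8) → sum 33
(21, 3, 8, 24) → sum 56
(3, 8, 24, 23) → sum 58
(8, 24, 23, 5) → sum 60
(24, 23, 5, 11) → sum 63
(23, 5, 11, 19) → sum 58
(5, 11, 19, 5) → sum 40
(11, 19, 5, 16) → sum 51
(19, 5, 16, 8) → sum 48
(5, 16, 8, 22) → sum 51
(16, 8, 22, 21) → sum 67
(8, 22, 21, 22) → sum 73
(22, 21, 22, 19) → sum 84
(21, 22, 19, 14) → sum 76
(22, 19, 14, 12) → sum 67
(19, 14, 12, 17) → sum 62
(14, 12, 17, 22) → sum 65
Least of these is 33.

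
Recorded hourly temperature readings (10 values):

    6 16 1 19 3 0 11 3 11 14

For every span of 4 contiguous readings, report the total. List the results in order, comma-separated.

42, 39, 23, 33, 17, 25, 39

6 16 1 19 → sum 42
16 1 19 3 → sum 39
1 19 3 0 → sum 23
19 3 0 11 → sum 33
3 0 11 3 → sum 17
0 11 3 11 → sum 25
11 3 11 14 → sum 39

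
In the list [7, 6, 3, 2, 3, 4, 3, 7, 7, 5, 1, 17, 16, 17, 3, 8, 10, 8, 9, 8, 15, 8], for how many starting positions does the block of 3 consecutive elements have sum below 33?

17

7 6 3 → sum 16  < 33 ✓
6 3 2 → sum 11  < 33 ✓
3 2 3 → sum 8  < 33 ✓
2 3 4 → sum 9  < 33 ✓
3 4 3 → sum 10  < 33 ✓
4 3 7 → sum 14  < 33 ✓
3 7 7 → sum 17  < 33 ✓
7 7 5 → sum 19  < 33 ✓
7 5 1 → sum 13  < 33 ✓
5 1 17 → sum 23  < 33 ✓
1 17 16 → sum 34
17 16 17 → sum 50
16 17 3 → sum 36
17 3 8 → sum 28  < 33 ✓
3 8 10 → sum 21  < 33 ✓
8 10 8 → sum 26  < 33 ✓
10 8 9 → sum 27  < 33 ✓
8 9 8 → sum 25  < 33 ✓
9 8 15 → sum 32  < 33 ✓
8 15 8 → sum 31  < 33 ✓
17 windows satisfy the condition.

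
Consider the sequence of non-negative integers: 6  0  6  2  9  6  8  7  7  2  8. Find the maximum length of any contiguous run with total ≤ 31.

6

Extend to the right; shrink from the left whenever the sum exceeds 31:
[6] sum 6 len 1
[6, 0] sum 6 len 2
[6, 0, 6] sum 12 len 3
[6, 0, 6, 2] sum 14 len 4
[6, 0, 6, 2, 9] sum 23 len 5
[6, 0, 6, 2, 9, 6] sum 29 len 6
[0, 6, 2, 9, 6, 8] sum 31 len 6
[9, 6, 8, 7] sum 30 len 4
[6, 8, 7, 7] sum 28 len 4
[6, 8, 7, 7, 2] sum 30 len 5
[7, 7, 2, 8] sum 24 len 4
Longest length seen: 6.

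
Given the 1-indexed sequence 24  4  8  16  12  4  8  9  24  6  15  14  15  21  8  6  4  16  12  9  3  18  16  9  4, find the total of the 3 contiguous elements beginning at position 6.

Elements at indices 6..8: 4, 8, 9
sum(4, 8, 9) = 21

21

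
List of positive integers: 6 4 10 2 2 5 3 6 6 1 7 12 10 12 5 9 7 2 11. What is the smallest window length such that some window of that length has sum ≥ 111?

add 6: running sum 6 < 111
add 4: running sum 10 < 111
add 10: running sum 20 < 111
add 2: running sum 22 < 111
add 2: running sum 24 < 111
add 5: running sum 29 < 111
add 3: running sum 32 < 111
add 6: running sum 38 < 111
add 6: running sum 44 < 111
add 1: running sum 45 < 111
add 7: running sum 52 < 111
add 12: running sum 64 < 111
add 10: running sum 74 < 111
add 12: running sum 86 < 111
add 5: running sum 91 < 111
add 9: running sum 100 < 111
add 7: running sum 107 < 111
add 2: running sum 109 < 111
add 11: shortest ending here [4, 10, 2, 2, 5, 3, 6, 6, 1, 7, 12, 10, 12, 5, 9, 7, 2, 11] sum 114, len 18
Shortest qualifying length: 18.

18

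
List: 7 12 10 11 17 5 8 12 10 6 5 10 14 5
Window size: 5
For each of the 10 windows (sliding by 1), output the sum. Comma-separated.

Sliding a size-5 window across the 14 values:
[7, 12, 10, 11, 17] → sum 57
[12, 10, 11, 17, 5] → sum 55
[10, 11, 17, 5, 8] → sum 51
[11, 17, 5, 8, 12] → sum 53
[17, 5, 8, 12, 10] → sum 52
[5, 8, 12, 10, 6] → sum 41
[8, 12, 10, 6, 5] → sum 41
[12, 10, 6, 5, 10] → sum 43
[10, 6, 5, 10, 14] → sum 45
[6, 5, 10, 14, 5] → sum 40

57, 55, 51, 53, 52, 41, 41, 43, 45, 40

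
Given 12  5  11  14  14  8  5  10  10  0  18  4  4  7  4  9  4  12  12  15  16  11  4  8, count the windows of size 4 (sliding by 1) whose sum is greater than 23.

12 5 11 14 → sum 42  > 23 ✓
5 11 14 14 → sum 44  > 23 ✓
11 14 14 8 → sum 47  > 23 ✓
14 14 8 5 → sum 41  > 23 ✓
14 8 5 10 → sum 37  > 23 ✓
8 5 10 10 → sum 33  > 23 ✓
5 10 10 0 → sum 25  > 23 ✓
10 10 0 18 → sum 38  > 23 ✓
10 0 18 4 → sum 32  > 23 ✓
0 18 4 4 → sum 26  > 23 ✓
18 4 4 7 → sum 33  > 23 ✓
4 4 7 4 → sum 19
4 7 4 9 → sum 24  > 23 ✓
7 4 9 4 → sum 24  > 23 ✓
4 9 4 12 → sum 29  > 23 ✓
9 4 12 12 → sum 37  > 23 ✓
4 12 12 15 → sum 43  > 23 ✓
12 12 15 16 → sum 55  > 23 ✓
12 15 16 11 → sum 54  > 23 ✓
15 16 11 4 → sum 46  > 23 ✓
16 11 4 8 → sum 39  > 23 ✓
20 windows satisfy the condition.

20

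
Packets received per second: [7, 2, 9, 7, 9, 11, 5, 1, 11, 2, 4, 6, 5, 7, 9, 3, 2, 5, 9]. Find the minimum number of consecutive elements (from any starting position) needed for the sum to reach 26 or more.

Extend right; whenever the sum reaches 26, record the length and shrink from the left:
add 7: running sum 7 < 26
add 2: running sum 9 < 26
add 9: running sum 18 < 26
add 7: running sum 25 < 26
add 9: shortest ending here [2, 9, 7, 9] sum 27, len 4
add 11: shortest ending here [7, 9, 11] sum 27, len 3
add 5: shortest ending here [7, 9, 11, 5] sum 32, len 4
add 1: shortest ending here [9, 11, 5, 1] sum 26, len 4
add 11: shortest ending here [11, 5, 1, 11] sum 28, len 4
add 2: shortest ending here [11, 5, 1, 11, 2] sum 30, len 5
add 4: shortest ending here [11, 5, 1, 11, 2, 4] sum 34, len 6
add 6: shortest ending here [5, 1, 11, 2, 4, 6] sum 29, len 6
add 5: shortest ending here [11, 2, 4, 6, 5] sum 28, len 5
add 7: shortest ending here [11, 2, 4, 6, 5, 7] sum 35, len 6
add 9: shortest ending here [6, 5, 7, 9] sum 27, len 4
add 3: shortest ending here [6, 5, 7, 9, 3] sum 30, len 5
add 2: shortest ending here [5, 7, 9, 3, 2] sum 26, len 5
add 5: shortest ending here [7, 9, 3, 2, 5] sum 26, len 5
add 9: shortest ending here [9, 3, 2, 5, 9] sum 28, len 5
Shortest qualifying length: 3.

3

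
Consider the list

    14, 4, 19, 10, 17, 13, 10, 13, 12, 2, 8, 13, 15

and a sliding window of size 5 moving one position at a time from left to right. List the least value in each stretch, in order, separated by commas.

4, 4, 10, 10, 10, 2, 2, 2, 2

Sliding a size-5 window across the 13 values:
(14, 4, 19, 10, 17) → min 4
(4, 19, 10, 17, 13) → min 4
(19, 10, 17, 13, 10) → min 10
(10, 17, 13, 10, 13) → min 10
(17, 13, 10, 13, 12) → min 10
(13, 10, 13, 12, 2) → min 2
(10, 13, 12, 2, 8) → min 2
(13, 12, 2, 8, 13) → min 2
(12, 2, 8, 13, 15) → min 2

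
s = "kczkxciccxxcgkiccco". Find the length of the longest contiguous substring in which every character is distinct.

add k: [k] len 1
add c: [k, c] len 2
add z: [k, c, z] len 3
add k (repeat k, move left end past it): [c, z, k] len 3
add x: [c, z, k, x] len 4
add c (repeat c, move left end past it): [z, k, x, c] len 4
add i: [z, k, x, c, i] len 5
add c (repeat c, move left end past it): [i, c] len 2
add c (repeat c, move left end past it): [c] len 1
add x: [c, x] len 2
add x (repeat x, move left end past it): [x] len 1
add c: [x, c] len 2
add g: [x, c, g] len 3
add k: [x, c, g, k] len 4
add i: [x, c, g, k, i] len 5
add c (repeat c, move left end past it): [g, k, i, c] len 4
add c (repeat c, move left end past it): [c] len 1
add c (repeat c, move left end past it): [c] len 1
add o: [c, o] len 2
Longest all-distinct length: 5.

5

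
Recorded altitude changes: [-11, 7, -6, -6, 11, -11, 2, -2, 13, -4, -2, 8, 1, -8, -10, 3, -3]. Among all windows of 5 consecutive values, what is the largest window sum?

16

(-11, 7, -6, -6, 11) → sum -5
(7, -6, -6, 11, -11) → sum -5
(-6, -6, 11, -11, 2) → sum -10
(-6, 11, -11, 2, -2) → sum -6
(11, -11, 2, -2, 13) → sum 13
(-11, 2, -2, 13, -4) → sum -2
(2, -2, 13, -4, -2) → sum 7
(-2, 13, -4, -2, 8) → sum 13
(13, -4, -2, 8, 1) → sum 16
(-4, -2, 8, 1, -8) → sum -5
(-2, 8, 1, -8, -10) → sum -11
(8, 1, -8, -10, 3) → sum -6
(1, -8, -10, 3, -3) → sum -17
Largest of these is 16.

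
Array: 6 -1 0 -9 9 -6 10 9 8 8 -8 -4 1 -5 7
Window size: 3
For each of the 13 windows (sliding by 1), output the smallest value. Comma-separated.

6 -1 0 → min -1
-1 0 -9 → min -9
0 -9 9 → min -9
-9 9 -6 → min -9
9 -6 10 → min -6
-6 10 9 → min -6
10 9 8 → min 8
9 8 8 → min 8
8 8 -8 → min -8
8 -8 -4 → min -8
-8 -4 1 → min -8
-4 1 -5 → min -5
1 -5 7 → min -5

-1, -9, -9, -9, -6, -6, 8, 8, -8, -8, -8, -5, -5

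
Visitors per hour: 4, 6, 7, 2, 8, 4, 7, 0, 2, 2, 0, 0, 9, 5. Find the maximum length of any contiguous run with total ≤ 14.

6

[4] sum 4 len 1
[4, 6] sum 10 len 2
[6, 7] sum 13 len 2
[7, 2] sum 9 len 2
[2, 8] sum 10 len 2
[2, 8, 4] sum 14 len 3
[4, 7] sum 11 len 2
[4, 7, 0] sum 11 len 3
[4, 7, 0, 2] sum 13 len 4
[7, 0, 2, 2] sum 11 len 4
[7, 0, 2, 2, 0] sum 11 len 5
[7, 0, 2, 2, 0, 0] sum 11 len 6
[0, 2, 2, 0, 0, 9] sum 13 len 6
[0, 0, 9, 5] sum 14 len 4
Longest length seen: 6.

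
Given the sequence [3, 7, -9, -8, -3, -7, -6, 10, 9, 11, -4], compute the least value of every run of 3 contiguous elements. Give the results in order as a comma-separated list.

[3, 7, -9] → min -9
[7, -9, -8] → min -9
[-9, -8, -3] → min -9
[-8, -3, -7] → min -8
[-3, -7, -6] → min -7
[-7, -6, 10] → min -7
[-6, 10, 9] → min -6
[10, 9, 11] → min 9
[9, 11, -4] → min -4

-9, -9, -9, -8, -7, -7, -6, 9, -4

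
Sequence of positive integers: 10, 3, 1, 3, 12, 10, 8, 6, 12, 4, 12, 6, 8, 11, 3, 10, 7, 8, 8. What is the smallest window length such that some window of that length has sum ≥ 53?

add 10: running sum 10 < 53
add 3: running sum 13 < 53
add 1: running sum 14 < 53
add 3: running sum 17 < 53
add 12: running sum 29 < 53
add 10: running sum 39 < 53
add 8: running sum 47 < 53
end 7: [10, 3, 1, 3, 12, 10, 8, 6] sum 53, len 8
end 8: [3, 1, 3, 12, 10, 8, 6, 12] sum 55, len 8
end 9: [3, 12, 10, 8, 6, 12, 4] sum 55, len 7
end 10: [12, 10, 8, 6, 12, 4, 12] sum 64, len 7
end 11: [10, 8, 6, 12, 4, 12, 6] sum 58, len 7
end 12: [8, 6, 12, 4, 12, 6, 8] sum 56, len 7
end 13: [12, 4, 12, 6, 8, 11] sum 53, len 6
end 14: [12, 4, 12, 6, 8, 11, 3] sum 56, len 7
end 15: [4, 12, 6, 8, 11, 3, 10] sum 54, len 7
end 16: [12, 6, 8, 11, 3, 10, 7] sum 57, len 7
end 17: [6, 8, 11, 3, 10, 7, 8] sum 53, len 7
end 18: [8, 11, 3, 10, 7, 8, 8] sum 55, len 7
Shortest qualifying length: 6.

6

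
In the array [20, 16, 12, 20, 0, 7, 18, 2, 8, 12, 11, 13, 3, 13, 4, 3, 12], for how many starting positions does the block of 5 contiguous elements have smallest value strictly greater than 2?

5

[20, 16, 12, 20, 0] → min 0
[16, 12, 20, 0, 7] → min 0
[12, 20, 0, 7, 18] → min 0
[20, 0, 7, 18, 2] → min 0
[0, 7, 18, 2, 8] → min 0
[7, 18, 2, 8, 12] → min 2
[18, 2, 8, 12, 11] → min 2
[2, 8, 12, 11, 13] → min 2
[8, 12, 11, 13, 3] → min 3  > 2 ✓
[12, 11, 13, 3, 13] → min 3  > 2 ✓
[11, 13, 3, 13, 4] → min 3  > 2 ✓
[13, 3, 13, 4, 3] → min 3  > 2 ✓
[3, 13, 4, 3, 12] → min 3  > 2 ✓
5 windows satisfy the condition.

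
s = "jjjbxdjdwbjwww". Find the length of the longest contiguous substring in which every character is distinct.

4

add j: [j] len 1
add j (repeat j, move left end past it): [j] len 1
add j (repeat j, move left end past it): [j] len 1
add b: [j, b] len 2
add x: [j, b, x] len 3
add d: [j, b, x, d] len 4
add j (repeat j, move left end past it): [b, x, d, j] len 4
add d (repeat d, move left end past it): [j, d] len 2
add w: [j, d, w] len 3
add b: [j, d, w, b] len 4
add j (repeat j, move left end past it): [d, w, b, j] len 4
add w (repeat w, move left end past it): [b, j, w] len 3
add w (repeat w, move left end past it): [w] len 1
add w (repeat w, move left end past it): [w] len 1
Longest all-distinct length: 4.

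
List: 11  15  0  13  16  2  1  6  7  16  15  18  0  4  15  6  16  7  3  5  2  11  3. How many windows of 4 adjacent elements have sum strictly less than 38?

13

11 15 0 13 → sum 39
15 0 13 16 → sum 44
0 13 16 2 → sum 31  < 38 ✓
13 16 2 1 → sum 32  < 38 ✓
16 2 1 6 → sum 25  < 38 ✓
2 1 6 7 → sum 16  < 38 ✓
1 6 7 16 → sum 30  < 38 ✓
6 7 16 15 → sum 44
7 16 15 18 → sum 56
16 15 18 0 → sum 49
15 18 0 4 → sum 37  < 38 ✓
18 0 4 15 → sum 37  < 38 ✓
0 4 15 6 → sum 25  < 38 ✓
4 15 6 16 → sum 41
15 6 16 7 → sum 44
6 16 7 3 → sum 32  < 38 ✓
16 7 3 5 → sum 31  < 38 ✓
7 3 5 2 → sum 17  < 38 ✓
3 5 2 11 → sum 21  < 38 ✓
5 2 11 3 → sum 21  < 38 ✓
13 windows satisfy the condition.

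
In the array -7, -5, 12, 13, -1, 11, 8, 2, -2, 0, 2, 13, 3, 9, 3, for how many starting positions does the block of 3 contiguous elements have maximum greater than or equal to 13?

6

(-7, -5, 12) → max 12
(-5, 12, 13) → max 13  ≥ 13 ✓
(12, 13, -1) → max 13  ≥ 13 ✓
(13, -1, 11) → max 13  ≥ 13 ✓
(-1, 11, 8) → max 11
(11, 8, 2) → max 11
(8, 2, -2) → max 8
(2, -2, 0) → max 2
(-2, 0, 2) → max 2
(0, 2, 13) → max 13  ≥ 13 ✓
(2, 13, 3) → max 13  ≥ 13 ✓
(13, 3, 9) → max 13  ≥ 13 ✓
(3, 9, 3) → max 9
6 windows satisfy the condition.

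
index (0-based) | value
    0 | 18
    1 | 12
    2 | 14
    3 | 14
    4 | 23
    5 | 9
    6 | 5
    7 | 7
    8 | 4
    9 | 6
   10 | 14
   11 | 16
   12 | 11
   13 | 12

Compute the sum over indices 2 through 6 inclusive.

Elements at indices 2..6: 14, 14, 23, 9, 5
sum(14, 14, 23, 9, 5) = 65

65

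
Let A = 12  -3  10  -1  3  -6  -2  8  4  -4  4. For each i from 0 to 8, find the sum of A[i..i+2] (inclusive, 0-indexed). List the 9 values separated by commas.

19, 6, 12, -4, -5, 0, 10, 8, 4

(12, -3, 10) → sum 19
(-3, 10, -1) → sum 6
(10, -1, 3) → sum 12
(-1, 3, -6) → sum -4
(3, -6, -2) → sum -5
(-6, -2, 8) → sum 0
(-2, 8, 4) → sum 10
(8, 4, -4) → sum 8
(4, -4, 4) → sum 4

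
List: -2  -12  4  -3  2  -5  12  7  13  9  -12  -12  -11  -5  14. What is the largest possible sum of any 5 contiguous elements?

(-2, -12, 4, -3, 2) → sum -11
(-12, 4, -3, 2, -5) → sum -14
(4, -3, 2, -5, 12) → sum 10
(-3, 2, -5, 12, 7) → sum 13
(2, -5, 12, 7, 13) → sum 29
(-5, 12, 7, 13, 9) → sum 36
(12, 7, 13, 9, -12) → sum 29
(7, 13, 9, -12, -12) → sum 5
(13, 9, -12, -12, -11) → sum -13
(9, -12, -12, -11, -5) → sum -31
(-12, -12, -11, -5, 14) → sum -26
Largest of these is 36.

36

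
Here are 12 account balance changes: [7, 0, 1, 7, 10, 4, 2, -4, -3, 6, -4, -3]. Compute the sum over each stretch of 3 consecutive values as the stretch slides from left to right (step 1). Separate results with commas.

(7, 0, 1) → sum 8
(0, 1, 7) → sum 8
(1, 7, 10) → sum 18
(7, 10, 4) → sum 21
(10, 4, 2) → sum 16
(4, 2, -4) → sum 2
(2, -4, -3) → sum -5
(-4, -3, 6) → sum -1
(-3, 6, -4) → sum -1
(6, -4, -3) → sum -1

8, 8, 18, 21, 16, 2, -5, -1, -1, -1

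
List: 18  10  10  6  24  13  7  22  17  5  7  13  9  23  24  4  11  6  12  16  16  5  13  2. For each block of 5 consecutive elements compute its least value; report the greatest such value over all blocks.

7

[18, 10, 10, 6, 24] → min 6
[10, 10, 6, 24, 13] → min 6
[10, 6, 24, 13, 7] → min 6
[6, 24, 13, 7, 22] → min 6
[24, 13, 7, 22, 17] → min 7
[13, 7, 22, 17, 5] → min 5
[7, 22, 17, 5, 7] → min 5
[22, 17, 5, 7, 13] → min 5
[17, 5, 7, 13, 9] → min 5
[5, 7, 13, 9, 23] → min 5
[7, 13, 9, 23, 24] → min 7
[13, 9, 23, 24, 4] → min 4
[9, 23, 24, 4, 11] → min 4
[23, 24, 4, 11, 6] → min 4
[24, 4, 11, 6, 12] → min 4
[4, 11, 6, 12, 16] → min 4
[11, 6, 12, 16, 16] → min 6
[6, 12, 16, 16, 5] → min 5
[12, 16, 16, 5, 13] → min 5
[16, 16, 5, 13, 2] → min 2
Greatest of these is 7.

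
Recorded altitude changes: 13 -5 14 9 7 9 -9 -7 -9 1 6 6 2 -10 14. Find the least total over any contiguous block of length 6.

-12

13 -5 14 9 7 9 → sum 47
-5 14 9 7 9 -9 → sum 25
14 9 7 9 -9 -7 → sum 23
9 7 9 -9 -7 -9 → sum 0
7 9 -9 -7 -9 1 → sum -8
9 -9 -7 -9 1 6 → sum -9
-9 -7 -9 1 6 6 → sum -12
-7 -9 1 6 6 2 → sum -1
-9 1 6 6 2 -10 → sum -4
1 6 6 2 -10 14 → sum 19
Least of these is -12.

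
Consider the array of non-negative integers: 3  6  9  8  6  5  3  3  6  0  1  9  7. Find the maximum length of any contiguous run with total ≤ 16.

[3] sum 3 len 1
[3, 6] sum 9 len 2
[6, 9] sum 15 len 2
[8] sum 8 len 1
[8, 6] sum 14 len 2
[6, 5] sum 11 len 2
[6, 5, 3] sum 14 len 3
[5, 3, 3] sum 11 len 3
[3, 3, 6] sum 12 len 3
[3, 3, 6, 0] sum 12 len 4
[3, 3, 6, 0, 1] sum 13 len 5
[6, 0, 1, 9] sum 16 len 4
[9, 7] sum 16 len 2
Longest length seen: 5.

5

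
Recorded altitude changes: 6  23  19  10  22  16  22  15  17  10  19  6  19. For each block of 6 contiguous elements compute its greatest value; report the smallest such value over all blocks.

19

Each size-6 window and its max:
[6, 23, 19, 10, 22, 16] → max 23
[23, 19, 10, 22, 16, 22] → max 23
[19, 10, 22, 16, 22, 15] → max 22
[10, 22, 16, 22, 15, 17] → max 22
[22, 16, 22, 15, 17, 10] → max 22
[16, 22, 15, 17, 10, 19] → max 22
[22, 15, 17, 10, 19, 6] → max 22
[15, 17, 10, 19, 6, 19] → max 19
Smallest of these is 19.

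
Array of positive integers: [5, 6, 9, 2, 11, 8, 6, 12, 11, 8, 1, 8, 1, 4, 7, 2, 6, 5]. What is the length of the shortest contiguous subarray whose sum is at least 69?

9

add 5: running sum 5 < 69
add 6: running sum 11 < 69
add 9: running sum 20 < 69
add 2: running sum 22 < 69
add 11: running sum 33 < 69
add 8: running sum 41 < 69
add 6: running sum 47 < 69
add 12: running sum 59 < 69
add 11: shortest ending here [5, 6, 9, 2, 11, 8, 6, 12, 11] sum 70, len 9
add 8: shortest ending here [6, 9, 2, 11, 8, 6, 12, 11, 8] sum 73, len 9
add 1: shortest ending here [6, 9, 2, 11, 8, 6, 12, 11, 8, 1] sum 74, len 10
add 8: shortest ending here [9, 2, 11, 8, 6, 12, 11, 8, 1, 8] sum 76, len 10
add 1: shortest ending here [9, 2, 11, 8, 6, 12, 11, 8, 1, 8, 1] sum 77, len 11
add 4: shortest ending here [11, 8, 6, 12, 11, 8, 1, 8, 1, 4] sum 70, len 10
add 7: shortest ending here [11, 8, 6, 12, 11, 8, 1, 8, 1, 4, 7] sum 77, len 11
add 2: shortest ending here [11, 8, 6, 12, 11, 8, 1, 8, 1, 4, 7, 2] sum 79, len 12
add 6: shortest ending here [8, 6, 12, 11, 8, 1, 8, 1, 4, 7, 2, 6] sum 74, len 12
add 5: shortest ending here [6, 12, 11, 8, 1, 8, 1, 4, 7, 2, 6, 5] sum 71, len 12
Shortest qualifying length: 9.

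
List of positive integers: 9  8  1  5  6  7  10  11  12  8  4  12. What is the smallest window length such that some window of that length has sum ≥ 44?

5

Extend right; whenever the sum reaches 44, record the length and shrink from the left:
add 9: running sum 9 < 44
add 8: running sum 17 < 44
add 1: running sum 18 < 44
add 5: running sum 23 < 44
add 6: running sum 29 < 44
add 7: running sum 36 < 44
end 6: [9, 8, 1, 5, 6, 7, 10] sum 46, len 7
end 7: [8, 1, 5, 6, 7, 10, 11] sum 48, len 7
end 8: [6, 7, 10, 11, 12] sum 46, len 5
end 9: [7, 10, 11, 12, 8] sum 48, len 5
end 10: [10, 11, 12, 8, 4] sum 45, len 5
end 11: [11, 12, 8, 4, 12] sum 47, len 5
Shortest qualifying length: 5.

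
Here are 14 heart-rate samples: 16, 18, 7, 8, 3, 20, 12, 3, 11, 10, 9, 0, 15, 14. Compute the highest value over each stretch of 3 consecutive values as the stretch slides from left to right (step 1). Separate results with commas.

18, 18, 8, 20, 20, 20, 12, 11, 11, 10, 15, 15

(16, 18, 7) → max 18
(18, 7, 8) → max 18
(7, 8, 3) → max 8
(8, 3, 20) → max 20
(3, 20, 12) → max 20
(20, 12, 3) → max 20
(12, 3, 11) → max 12
(3, 11, 10) → max 11
(11, 10, 9) → max 11
(10, 9, 0) → max 10
(9, 0, 15) → max 15
(0, 15, 14) → max 15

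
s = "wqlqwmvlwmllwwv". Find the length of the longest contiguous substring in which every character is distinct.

5

add w: [w] len 1
add q: [w, q] len 2
add l: [w, q, l] len 3
add q (repeat q, move left end past it): [l, q] len 2
add w: [l, q, w] len 3
add m: [l, q, w, m] len 4
add v: [l, q, w, m, v] len 5
add l (repeat l, move left end past it): [q, w, m, v, l] len 5
add w (repeat w, move left end past it): [m, v, l, w] len 4
add m (repeat m, move left end past it): [v, l, w, m] len 4
add l (repeat l, move left end past it): [w, m, l] len 3
add l (repeat l, move left end past it): [l] len 1
add w: [l, w] len 2
add w (repeat w, move left end past it): [w] len 1
add v: [w, v] len 2
Longest all-distinct length: 5.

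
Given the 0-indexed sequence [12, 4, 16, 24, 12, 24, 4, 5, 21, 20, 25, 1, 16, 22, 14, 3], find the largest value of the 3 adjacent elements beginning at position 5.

Elements at indices 5..7: 24, 4, 5
max(24, 4, 5) = 24

24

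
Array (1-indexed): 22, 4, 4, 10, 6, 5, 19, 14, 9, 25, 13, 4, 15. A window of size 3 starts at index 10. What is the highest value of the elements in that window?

Elements at indices 10..12: 25, 13, 4
max(25, 13, 4) = 25

25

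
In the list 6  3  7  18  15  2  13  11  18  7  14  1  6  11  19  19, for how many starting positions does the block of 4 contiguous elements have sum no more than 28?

1

(6, 3, 7, 18) → sum 34
(3, 7, 18, 15) → sum 43
(7, 18, 15, 2) → sum 42
(18, 15, 2, 13) → sum 48
(15, 2, 13, 11) → sum 41
(2, 13, 11, 18) → sum 44
(13, 11, 18, 7) → sum 49
(11, 18, 7, 14) → sum 50
(18, 7, 14, 1) → sum 40
(7, 14, 1, 6) → sum 28  ≤ 28 ✓
(14, 1, 6, 11) → sum 32
(1, 6, 11, 19) → sum 37
(6, 11, 19, 19) → sum 55
1 window satisfy the condition.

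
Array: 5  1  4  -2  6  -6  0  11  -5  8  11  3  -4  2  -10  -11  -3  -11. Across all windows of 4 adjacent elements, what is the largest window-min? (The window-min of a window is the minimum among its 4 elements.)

-2

Each size-4 window and its min:
[5, 1, 4, -2] → min -2
[1, 4, -2, 6] → min -2
[4, -2, 6, -6] → min -6
[-2, 6, -6, 0] → min -6
[6, -6, 0, 11] → min -6
[-6, 0, 11, -5] → min -6
[0, 11, -5, 8] → min -5
[11, -5, 8, 11] → min -5
[-5, 8, 11, 3] → min -5
[8, 11, 3, -4] → min -4
[11, 3, -4, 2] → min -4
[3, -4, 2, -10] → min -10
[-4, 2, -10, -11] → min -11
[2, -10, -11, -3] → min -11
[-10, -11, -3, -11] → min -11
Largest of these is -2.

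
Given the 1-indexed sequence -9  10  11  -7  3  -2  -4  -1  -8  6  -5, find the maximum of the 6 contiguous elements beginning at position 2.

Elements at indices 2..7: 10, 11, -7, 3, -2, -4
max(10, 11, -7, 3, -2, -4) = 11

11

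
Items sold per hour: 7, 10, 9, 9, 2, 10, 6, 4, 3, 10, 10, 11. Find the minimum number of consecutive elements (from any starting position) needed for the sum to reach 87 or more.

add 7: running sum 7 < 87
add 10: running sum 17 < 87
add 9: running sum 26 < 87
add 9: running sum 35 < 87
add 2: running sum 37 < 87
add 10: running sum 47 < 87
add 6: running sum 53 < 87
add 4: running sum 57 < 87
add 3: running sum 60 < 87
add 10: running sum 70 < 87
add 10: running sum 80 < 87
add 11: shortest ending here [7, 10, 9, 9, 2, 10, 6, 4, 3, 10, 10, 11] sum 91, len 12
Shortest qualifying length: 12.

12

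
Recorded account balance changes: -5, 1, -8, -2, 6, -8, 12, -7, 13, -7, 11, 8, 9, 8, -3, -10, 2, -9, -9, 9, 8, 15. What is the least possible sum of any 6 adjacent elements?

Each size-6 window and its sum:
[-5, 1, -8, -2, 6, -8] → sum -16
[1, -8, -2, 6, -8, 12] → sum 1
[-8, -2, 6, -8, 12, -7] → sum -7
[-2, 6, -8, 12, -7, 13] → sum 14
[6, -8, 12, -7, 13, -7] → sum 9
[-8, 12, -7, 13, -7, 11] → sum 14
[12, -7, 13, -7, 11, 8] → sum 30
[-7, 13, -7, 11, 8, 9] → sum 27
[13, -7, 11, 8, 9, 8] → sum 42
[-7, 11, 8, 9, 8, -3] → sum 26
[11, 8, 9, 8, -3, -10] → sum 23
[8, 9, 8, -3, -10, 2] → sum 14
[9, 8, -3, -10, 2, -9] → sum -3
[8, -3, -10, 2, -9, -9] → sum -21
[-3, -10, 2, -9, -9, 9] → sum -20
[-10, 2, -9, -9, 9, 8] → sum -9
[2, -9, -9, 9, 8, 15] → sum 16
Least of these is -21.

-21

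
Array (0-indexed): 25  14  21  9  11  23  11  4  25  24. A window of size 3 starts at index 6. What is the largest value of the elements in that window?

Elements at indices 6..8: 11, 4, 25
max(11, 4, 25) = 25

25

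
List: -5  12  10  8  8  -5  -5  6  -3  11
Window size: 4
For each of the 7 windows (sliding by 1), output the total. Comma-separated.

25, 38, 21, 6, 4, -7, 9

(-5, 12, 10, 8) → sum 25
(12, 10, 8, 8) → sum 38
(10, 8, 8, -5) → sum 21
(8, 8, -5, -5) → sum 6
(8, -5, -5, 6) → sum 4
(-5, -5, 6, -3) → sum -7
(-5, 6, -3, 11) → sum 9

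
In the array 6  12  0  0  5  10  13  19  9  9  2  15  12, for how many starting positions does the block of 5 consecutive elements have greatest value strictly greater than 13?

6

[6, 12, 0, 0, 5] → max 12
[12, 0, 0, 5, 10] → max 12
[0, 0, 5, 10, 13] → max 13
[0, 5, 10, 13, 19] → max 19  > 13 ✓
[5, 10, 13, 19, 9] → max 19  > 13 ✓
[10, 13, 19, 9, 9] → max 19  > 13 ✓
[13, 19, 9, 9, 2] → max 19  > 13 ✓
[19, 9, 9, 2, 15] → max 19  > 13 ✓
[9, 9, 2, 15, 12] → max 15  > 13 ✓
6 windows satisfy the condition.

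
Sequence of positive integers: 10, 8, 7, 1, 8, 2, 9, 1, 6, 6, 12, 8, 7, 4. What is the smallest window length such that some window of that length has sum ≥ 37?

5

add 10: running sum 10 < 37
add 8: running sum 18 < 37
add 7: running sum 25 < 37
add 1: running sum 26 < 37
add 8: running sum 34 < 37
add 2: running sum 36 < 37
end 6: [10, 8, 7, 1, 8, 2, 9] sum 45, len 7
end 7: [10, 8, 7, 1, 8, 2, 9, 1] sum 46, len 8
end 8: [8, 7, 1, 8, 2, 9, 1, 6] sum 42, len 8
end 9: [7, 1, 8, 2, 9, 1, 6, 6] sum 40, len 8
end 10: [8, 2, 9, 1, 6, 6, 12] sum 44, len 7
end 11: [9, 1, 6, 6, 12, 8] sum 42, len 6
end 12: [6, 6, 12, 8, 7] sum 39, len 5
end 13: [6, 12, 8, 7, 4] sum 37, len 5
Shortest qualifying length: 5.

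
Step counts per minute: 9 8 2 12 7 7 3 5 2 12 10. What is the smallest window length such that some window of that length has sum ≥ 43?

Extend right; whenever the sum reaches 43, record the length and shrink from the left:
add 9: running sum 9 < 43
add 8: running sum 17 < 43
add 2: running sum 19 < 43
add 12: running sum 31 < 43
add 7: running sum 38 < 43
add 7: shortest ending here [9, 8, 2, 12, 7, 7] sum 45, len 6
add 3: shortest ending here [9, 8, 2, 12, 7, 7, 3] sum 48, len 7
add 5: shortest ending here [8, 2, 12, 7, 7, 3, 5] sum 44, len 7
add 2: shortest ending here [8, 2, 12, 7, 7, 3, 5, 2] sum 46, len 8
add 12: shortest ending here [12, 7, 7, 3, 5, 2, 12] sum 48, len 7
add 10: shortest ending here [7, 7, 3, 5, 2, 12, 10] sum 46, len 7
Shortest qualifying length: 6.

6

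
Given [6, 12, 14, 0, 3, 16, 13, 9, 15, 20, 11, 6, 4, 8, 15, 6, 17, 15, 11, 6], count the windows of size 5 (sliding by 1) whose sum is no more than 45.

5

[6, 12, 14, 0, 3] → sum 35  ≤ 45 ✓
[12, 14, 0, 3, 16] → sum 45  ≤ 45 ✓
[14, 0, 3, 16, 13] → sum 46
[0, 3, 16, 13, 9] → sum 41  ≤ 45 ✓
[3, 16, 13, 9, 15] → sum 56
[16, 13, 9, 15, 20] → sum 73
[13, 9, 15, 20, 11] → sum 68
[9, 15, 20, 11, 6] → sum 61
[15, 20, 11, 6, 4] → sum 56
[20, 11, 6, 4, 8] → sum 49
[11, 6, 4, 8, 15] → sum 44  ≤ 45 ✓
[6, 4, 8, 15, 6] → sum 39  ≤ 45 ✓
[4, 8, 15, 6, 17] → sum 50
[8, 15, 6, 17, 15] → sum 61
[15, 6, 17, 15, 11] → sum 64
[6, 17, 15, 11, 6] → sum 55
5 windows satisfy the condition.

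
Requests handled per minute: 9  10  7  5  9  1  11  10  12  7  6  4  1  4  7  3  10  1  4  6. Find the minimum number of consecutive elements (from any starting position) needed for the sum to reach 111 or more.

add 9: running sum 9 < 111
add 10: running sum 19 < 111
add 7: running sum 26 < 111
add 5: running sum 31 < 111
add 9: running sum 40 < 111
add 1: running sum 41 < 111
add 11: running sum 52 < 111
add 10: running sum 62 < 111
add 12: running sum 74 < 111
add 7: running sum 81 < 111
add 6: running sum 87 < 111
add 4: running sum 91 < 111
add 1: running sum 92 < 111
add 4: running sum 96 < 111
add 7: running sum 103 < 111
add 3: running sum 106 < 111
end 16: [9, 10, 7, 5, 9, 1, 11, 10, 12, 7, 6, 4, 1, 4, 7, 3, 10] sum 116, len 17
end 17: [9, 10, 7, 5, 9, 1, 11, 10, 12, 7, 6, 4, 1, 4, 7, 3, 10, 1] sum 117, len 18
end 18: [10, 7, 5, 9, 1, 11, 10, 12, 7, 6, 4, 1, 4, 7, 3, 10, 1, 4] sum 112, len 18
end 19: [10, 7, 5, 9, 1, 11, 10, 12, 7, 6, 4, 1, 4, 7, 3, 10, 1, 4, 6] sum 118, len 19
Shortest qualifying length: 17.

17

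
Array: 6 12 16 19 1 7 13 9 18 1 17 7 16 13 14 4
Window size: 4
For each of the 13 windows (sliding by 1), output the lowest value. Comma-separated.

6, 1, 1, 1, 1, 7, 1, 1, 1, 1, 7, 7, 4

Sliding a size-4 window across the 16 values:
(6, 12, 16, 19) → min 6
(12, 16, 19, 1) → min 1
(16, 19, 1, 7) → min 1
(19, 1, 7, 13) → min 1
(1, 7, 13, 9) → min 1
(7, 13, 9, 18) → min 7
(13, 9, 18, 1) → min 1
(9, 18, 1, 17) → min 1
(18, 1, 17, 7) → min 1
(1, 17, 7, 16) → min 1
(17, 7, 16, 13) → min 7
(7, 16, 13, 14) → min 7
(16, 13, 14, 4) → min 4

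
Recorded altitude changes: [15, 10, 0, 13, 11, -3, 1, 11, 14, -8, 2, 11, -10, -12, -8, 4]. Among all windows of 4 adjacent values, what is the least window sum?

-26

[15, 10, 0, 13] → sum 38
[10, 0, 13, 11] → sum 34
[0, 13, 11, -3] → sum 21
[13, 11, -3, 1] → sum 22
[11, -3, 1, 11] → sum 20
[-3, 1, 11, 14] → sum 23
[1, 11, 14, -8] → sum 18
[11, 14, -8, 2] → sum 19
[14, -8, 2, 11] → sum 19
[-8, 2, 11, -10] → sum -5
[2, 11, -10, -12] → sum -9
[11, -10, -12, -8] → sum -19
[-10, -12, -8, 4] → sum -26
Least of these is -26.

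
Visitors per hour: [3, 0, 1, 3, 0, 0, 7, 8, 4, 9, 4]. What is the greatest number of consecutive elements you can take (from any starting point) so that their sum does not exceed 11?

6

Extend to the right; shrink from the left whenever the sum exceeds 11:
add 3: [3] sum 3, len 1
add 0: [3, 0] sum 3, len 2
add 1: [3, 0, 1] sum 4, len 3
add 3: [3, 0, 1, 3] sum 7, len 4
add 0: [3, 0, 1, 3, 0] sum 7, len 5
add 0: [3, 0, 1, 3, 0, 0] sum 7, len 6
add 7: [0, 1, 3, 0, 0, 7] sum 11, len 6
add 8: [8] sum 8, len 1
add 4: [4] sum 4, len 1
add 9: [9] sum 9, len 1
add 4: [4] sum 4, len 1
Longest length seen: 6.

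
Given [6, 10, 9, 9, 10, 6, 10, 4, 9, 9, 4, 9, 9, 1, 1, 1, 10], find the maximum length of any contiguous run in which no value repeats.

add 6: [6] len 1
add 10: [6, 10] len 2
add 9: [6, 10, 9] len 3
add 9 (repeat 9, move left end past it): [9] len 1
add 10: [9, 10] len 2
add 6: [9, 10, 6] len 3
add 10 (repeat 10, move left end past it): [6, 10] len 2
add 4: [6, 10, 4] len 3
add 9: [6, 10, 4, 9] len 4
add 9 (repeat 9, move left end past it): [9] len 1
add 4: [9, 4] len 2
add 9 (repeat 9, move left end past it): [4, 9] len 2
add 9 (repeat 9, move left end past it): [9] len 1
add 1: [9, 1] len 2
add 1 (repeat 1, move left end past it): [1] len 1
add 1 (repeat 1, move left end past it): [1] len 1
add 10: [1, 10] len 2
Longest all-distinct length: 4.

4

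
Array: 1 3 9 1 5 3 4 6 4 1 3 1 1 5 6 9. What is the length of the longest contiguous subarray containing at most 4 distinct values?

8

add 1: window [1] (1 distinct), len 1
add 3: window [1, 3] (2 distinct), len 2
add 9: window [1, 3, 9] (3 distinct), len 3
add 1: window [1, 3, 9, 1] (3 distinct), len 4
add 5: window [1, 3, 9, 1, 5] (4 distinct), len 5
add 3: window [1, 3, 9, 1, 5, 3] (4 distinct), len 6
add 4: window [1, 5, 3, 4] (4 distinct), len 4
add 6: window [5, 3, 4, 6] (4 distinct), len 4
add 4: window [5, 3, 4, 6, 4] (4 distinct), len 5
add 1: window [3, 4, 6, 4, 1] (4 distinct), len 5
add 3: window [3, 4, 6, 4, 1, 3] (4 distinct), len 6
add 1: window [3, 4, 6, 4, 1, 3, 1] (4 distinct), len 7
add 1: window [3, 4, 6, 4, 1, 3, 1, 1] (4 distinct), len 8
add 5: window [4, 1, 3, 1, 1, 5] (4 distinct), len 6
add 6: window [1, 3, 1, 1, 5, 6] (4 distinct), len 6
add 9: window [1, 1, 5, 6, 9] (4 distinct), len 5
Longest length with ≤4 distinct: 8.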